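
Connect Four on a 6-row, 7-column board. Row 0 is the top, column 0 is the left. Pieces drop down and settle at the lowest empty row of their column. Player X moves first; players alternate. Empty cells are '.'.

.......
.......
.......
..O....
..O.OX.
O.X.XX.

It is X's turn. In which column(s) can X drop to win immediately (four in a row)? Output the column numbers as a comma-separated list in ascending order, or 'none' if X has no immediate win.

Answer: 3

Derivation:
col 0: drop X → no win
col 1: drop X → no win
col 2: drop X → no win
col 3: drop X → WIN!
col 4: drop X → no win
col 5: drop X → no win
col 6: drop X → no win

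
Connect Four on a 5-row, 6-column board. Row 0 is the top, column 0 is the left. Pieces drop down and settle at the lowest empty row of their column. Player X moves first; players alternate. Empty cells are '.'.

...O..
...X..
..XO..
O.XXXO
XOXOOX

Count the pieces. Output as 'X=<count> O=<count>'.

X=8 O=7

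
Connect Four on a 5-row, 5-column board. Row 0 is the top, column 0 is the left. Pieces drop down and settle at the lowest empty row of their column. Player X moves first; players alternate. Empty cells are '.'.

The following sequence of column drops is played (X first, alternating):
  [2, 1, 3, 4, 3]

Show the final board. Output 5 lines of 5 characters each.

Move 1: X drops in col 2, lands at row 4
Move 2: O drops in col 1, lands at row 4
Move 3: X drops in col 3, lands at row 4
Move 4: O drops in col 4, lands at row 4
Move 5: X drops in col 3, lands at row 3

Answer: .....
.....
.....
...X.
.OXXO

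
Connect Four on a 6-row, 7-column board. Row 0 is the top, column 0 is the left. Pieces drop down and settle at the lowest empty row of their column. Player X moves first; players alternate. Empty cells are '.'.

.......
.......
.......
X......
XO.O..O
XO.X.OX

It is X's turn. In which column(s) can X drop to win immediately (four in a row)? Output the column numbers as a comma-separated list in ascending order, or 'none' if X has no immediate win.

Answer: 0

Derivation:
col 0: drop X → WIN!
col 1: drop X → no win
col 2: drop X → no win
col 3: drop X → no win
col 4: drop X → no win
col 5: drop X → no win
col 6: drop X → no win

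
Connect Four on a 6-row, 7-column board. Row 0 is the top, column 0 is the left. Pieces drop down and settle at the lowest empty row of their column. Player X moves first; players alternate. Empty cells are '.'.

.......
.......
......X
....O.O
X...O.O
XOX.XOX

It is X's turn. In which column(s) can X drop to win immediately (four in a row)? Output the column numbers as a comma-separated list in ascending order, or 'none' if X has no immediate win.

Answer: none

Derivation:
col 0: drop X → no win
col 1: drop X → no win
col 2: drop X → no win
col 3: drop X → no win
col 4: drop X → no win
col 5: drop X → no win
col 6: drop X → no win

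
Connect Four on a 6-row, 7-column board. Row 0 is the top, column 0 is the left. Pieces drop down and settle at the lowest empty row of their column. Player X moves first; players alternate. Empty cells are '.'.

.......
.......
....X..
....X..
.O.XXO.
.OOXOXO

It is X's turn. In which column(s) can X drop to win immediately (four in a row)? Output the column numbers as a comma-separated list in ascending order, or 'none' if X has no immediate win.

col 0: drop X → no win
col 1: drop X → no win
col 2: drop X → no win
col 3: drop X → no win
col 4: drop X → WIN!
col 5: drop X → no win
col 6: drop X → no win

Answer: 4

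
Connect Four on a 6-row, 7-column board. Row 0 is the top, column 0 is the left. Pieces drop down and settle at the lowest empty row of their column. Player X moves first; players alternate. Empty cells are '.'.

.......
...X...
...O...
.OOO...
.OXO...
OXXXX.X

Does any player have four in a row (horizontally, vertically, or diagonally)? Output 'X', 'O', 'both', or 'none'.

both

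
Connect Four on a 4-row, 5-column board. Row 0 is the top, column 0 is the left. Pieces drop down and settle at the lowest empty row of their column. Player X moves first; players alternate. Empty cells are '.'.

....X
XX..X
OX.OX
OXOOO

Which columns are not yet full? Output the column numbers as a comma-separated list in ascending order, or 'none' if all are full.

Answer: 0,1,2,3

Derivation:
col 0: top cell = '.' → open
col 1: top cell = '.' → open
col 2: top cell = '.' → open
col 3: top cell = '.' → open
col 4: top cell = 'X' → FULL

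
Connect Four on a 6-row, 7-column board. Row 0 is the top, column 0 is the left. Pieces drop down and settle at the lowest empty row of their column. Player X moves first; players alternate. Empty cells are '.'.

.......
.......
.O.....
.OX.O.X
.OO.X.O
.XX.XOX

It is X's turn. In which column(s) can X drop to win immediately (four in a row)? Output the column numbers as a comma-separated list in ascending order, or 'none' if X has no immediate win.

Answer: 3

Derivation:
col 0: drop X → no win
col 1: drop X → no win
col 2: drop X → no win
col 3: drop X → WIN!
col 4: drop X → no win
col 5: drop X → no win
col 6: drop X → no win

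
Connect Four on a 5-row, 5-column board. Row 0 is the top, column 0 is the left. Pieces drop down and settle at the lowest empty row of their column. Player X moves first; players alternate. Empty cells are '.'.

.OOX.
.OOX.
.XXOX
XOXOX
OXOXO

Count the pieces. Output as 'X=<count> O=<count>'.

X=10 O=10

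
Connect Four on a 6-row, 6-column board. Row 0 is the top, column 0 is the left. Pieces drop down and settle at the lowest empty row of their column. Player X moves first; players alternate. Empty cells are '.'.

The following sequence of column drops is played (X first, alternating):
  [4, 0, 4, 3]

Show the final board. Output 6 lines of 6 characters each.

Move 1: X drops in col 4, lands at row 5
Move 2: O drops in col 0, lands at row 5
Move 3: X drops in col 4, lands at row 4
Move 4: O drops in col 3, lands at row 5

Answer: ......
......
......
......
....X.
O..OX.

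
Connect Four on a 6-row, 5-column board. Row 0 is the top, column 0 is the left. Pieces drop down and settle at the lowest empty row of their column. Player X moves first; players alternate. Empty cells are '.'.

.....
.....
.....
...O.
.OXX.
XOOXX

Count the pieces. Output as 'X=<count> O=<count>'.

X=5 O=4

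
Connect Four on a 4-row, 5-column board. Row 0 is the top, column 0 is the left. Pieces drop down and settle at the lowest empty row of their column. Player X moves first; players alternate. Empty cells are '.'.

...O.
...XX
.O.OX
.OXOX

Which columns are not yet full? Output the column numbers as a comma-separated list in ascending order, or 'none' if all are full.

Answer: 0,1,2,4

Derivation:
col 0: top cell = '.' → open
col 1: top cell = '.' → open
col 2: top cell = '.' → open
col 3: top cell = 'O' → FULL
col 4: top cell = '.' → open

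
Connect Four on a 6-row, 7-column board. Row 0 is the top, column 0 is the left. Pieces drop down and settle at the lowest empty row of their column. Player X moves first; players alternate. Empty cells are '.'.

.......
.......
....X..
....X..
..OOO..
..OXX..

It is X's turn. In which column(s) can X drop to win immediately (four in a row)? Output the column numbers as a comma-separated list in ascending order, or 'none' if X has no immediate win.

col 0: drop X → no win
col 1: drop X → no win
col 2: drop X → no win
col 3: drop X → no win
col 4: drop X → no win
col 5: drop X → no win
col 6: drop X → no win

Answer: none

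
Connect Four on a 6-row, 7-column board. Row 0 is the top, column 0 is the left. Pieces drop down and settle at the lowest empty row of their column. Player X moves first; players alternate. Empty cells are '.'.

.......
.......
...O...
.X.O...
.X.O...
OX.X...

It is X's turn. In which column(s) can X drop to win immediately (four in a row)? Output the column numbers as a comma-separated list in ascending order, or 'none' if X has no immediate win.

Answer: 1

Derivation:
col 0: drop X → no win
col 1: drop X → WIN!
col 2: drop X → no win
col 3: drop X → no win
col 4: drop X → no win
col 5: drop X → no win
col 6: drop X → no win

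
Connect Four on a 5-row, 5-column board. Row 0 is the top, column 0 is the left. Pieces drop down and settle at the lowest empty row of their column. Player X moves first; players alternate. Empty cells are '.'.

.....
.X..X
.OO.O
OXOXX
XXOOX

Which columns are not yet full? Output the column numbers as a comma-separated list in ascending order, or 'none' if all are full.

col 0: top cell = '.' → open
col 1: top cell = '.' → open
col 2: top cell = '.' → open
col 3: top cell = '.' → open
col 4: top cell = '.' → open

Answer: 0,1,2,3,4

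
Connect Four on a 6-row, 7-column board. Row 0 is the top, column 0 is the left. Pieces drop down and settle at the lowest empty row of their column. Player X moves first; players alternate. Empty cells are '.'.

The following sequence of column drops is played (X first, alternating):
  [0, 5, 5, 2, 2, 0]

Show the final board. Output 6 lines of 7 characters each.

Answer: .......
.......
.......
.......
O.X..X.
X.O..O.

Derivation:
Move 1: X drops in col 0, lands at row 5
Move 2: O drops in col 5, lands at row 5
Move 3: X drops in col 5, lands at row 4
Move 4: O drops in col 2, lands at row 5
Move 5: X drops in col 2, lands at row 4
Move 6: O drops in col 0, lands at row 4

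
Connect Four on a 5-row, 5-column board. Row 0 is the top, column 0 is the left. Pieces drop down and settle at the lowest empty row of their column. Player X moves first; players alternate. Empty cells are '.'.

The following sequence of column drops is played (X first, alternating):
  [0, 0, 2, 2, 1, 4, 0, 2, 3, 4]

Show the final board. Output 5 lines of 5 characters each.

Move 1: X drops in col 0, lands at row 4
Move 2: O drops in col 0, lands at row 3
Move 3: X drops in col 2, lands at row 4
Move 4: O drops in col 2, lands at row 3
Move 5: X drops in col 1, lands at row 4
Move 6: O drops in col 4, lands at row 4
Move 7: X drops in col 0, lands at row 2
Move 8: O drops in col 2, lands at row 2
Move 9: X drops in col 3, lands at row 4
Move 10: O drops in col 4, lands at row 3

Answer: .....
.....
X.O..
O.O.O
XXXXO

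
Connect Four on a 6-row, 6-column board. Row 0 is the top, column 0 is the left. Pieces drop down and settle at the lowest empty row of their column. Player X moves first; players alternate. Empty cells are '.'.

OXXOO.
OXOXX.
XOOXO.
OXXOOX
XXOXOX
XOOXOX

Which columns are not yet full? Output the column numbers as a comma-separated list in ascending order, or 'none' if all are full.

Answer: 5

Derivation:
col 0: top cell = 'O' → FULL
col 1: top cell = 'X' → FULL
col 2: top cell = 'X' → FULL
col 3: top cell = 'O' → FULL
col 4: top cell = 'O' → FULL
col 5: top cell = '.' → open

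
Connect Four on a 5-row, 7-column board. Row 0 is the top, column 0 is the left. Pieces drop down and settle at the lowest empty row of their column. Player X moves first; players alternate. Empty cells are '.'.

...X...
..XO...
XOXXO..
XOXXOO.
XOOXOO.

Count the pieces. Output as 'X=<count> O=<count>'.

X=10 O=10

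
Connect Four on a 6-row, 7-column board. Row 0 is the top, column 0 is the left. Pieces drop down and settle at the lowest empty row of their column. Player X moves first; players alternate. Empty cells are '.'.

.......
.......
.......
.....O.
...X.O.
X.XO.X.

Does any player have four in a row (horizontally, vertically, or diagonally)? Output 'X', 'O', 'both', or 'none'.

none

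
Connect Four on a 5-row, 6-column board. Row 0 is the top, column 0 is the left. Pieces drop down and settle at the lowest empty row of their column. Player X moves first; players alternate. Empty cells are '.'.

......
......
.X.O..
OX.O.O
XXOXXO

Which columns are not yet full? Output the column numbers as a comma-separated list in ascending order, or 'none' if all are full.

col 0: top cell = '.' → open
col 1: top cell = '.' → open
col 2: top cell = '.' → open
col 3: top cell = '.' → open
col 4: top cell = '.' → open
col 5: top cell = '.' → open

Answer: 0,1,2,3,4,5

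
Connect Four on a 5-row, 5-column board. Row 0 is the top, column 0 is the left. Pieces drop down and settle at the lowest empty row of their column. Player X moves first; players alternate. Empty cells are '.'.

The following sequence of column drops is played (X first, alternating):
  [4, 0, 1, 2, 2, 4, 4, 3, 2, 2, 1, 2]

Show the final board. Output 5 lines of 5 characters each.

Move 1: X drops in col 4, lands at row 4
Move 2: O drops in col 0, lands at row 4
Move 3: X drops in col 1, lands at row 4
Move 4: O drops in col 2, lands at row 4
Move 5: X drops in col 2, lands at row 3
Move 6: O drops in col 4, lands at row 3
Move 7: X drops in col 4, lands at row 2
Move 8: O drops in col 3, lands at row 4
Move 9: X drops in col 2, lands at row 2
Move 10: O drops in col 2, lands at row 1
Move 11: X drops in col 1, lands at row 3
Move 12: O drops in col 2, lands at row 0

Answer: ..O..
..O..
..X.X
.XX.O
OXOOX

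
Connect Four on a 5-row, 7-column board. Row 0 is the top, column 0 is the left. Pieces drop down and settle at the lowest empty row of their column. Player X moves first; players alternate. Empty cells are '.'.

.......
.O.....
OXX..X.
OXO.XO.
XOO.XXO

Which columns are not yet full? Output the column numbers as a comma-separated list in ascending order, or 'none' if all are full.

Answer: 0,1,2,3,4,5,6

Derivation:
col 0: top cell = '.' → open
col 1: top cell = '.' → open
col 2: top cell = '.' → open
col 3: top cell = '.' → open
col 4: top cell = '.' → open
col 5: top cell = '.' → open
col 6: top cell = '.' → open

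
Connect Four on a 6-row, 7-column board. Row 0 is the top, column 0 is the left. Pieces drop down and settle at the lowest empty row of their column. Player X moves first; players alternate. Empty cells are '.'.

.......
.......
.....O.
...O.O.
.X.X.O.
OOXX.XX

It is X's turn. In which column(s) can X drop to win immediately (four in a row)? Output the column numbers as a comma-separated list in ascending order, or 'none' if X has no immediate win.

Answer: 4

Derivation:
col 0: drop X → no win
col 1: drop X → no win
col 2: drop X → no win
col 3: drop X → no win
col 4: drop X → WIN!
col 5: drop X → no win
col 6: drop X → no win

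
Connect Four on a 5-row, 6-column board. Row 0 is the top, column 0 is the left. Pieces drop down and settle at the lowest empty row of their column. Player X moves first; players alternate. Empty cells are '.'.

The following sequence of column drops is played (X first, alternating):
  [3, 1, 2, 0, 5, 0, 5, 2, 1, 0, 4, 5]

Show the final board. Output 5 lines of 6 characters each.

Move 1: X drops in col 3, lands at row 4
Move 2: O drops in col 1, lands at row 4
Move 3: X drops in col 2, lands at row 4
Move 4: O drops in col 0, lands at row 4
Move 5: X drops in col 5, lands at row 4
Move 6: O drops in col 0, lands at row 3
Move 7: X drops in col 5, lands at row 3
Move 8: O drops in col 2, lands at row 3
Move 9: X drops in col 1, lands at row 3
Move 10: O drops in col 0, lands at row 2
Move 11: X drops in col 4, lands at row 4
Move 12: O drops in col 5, lands at row 2

Answer: ......
......
O....O
OXO..X
OOXXXX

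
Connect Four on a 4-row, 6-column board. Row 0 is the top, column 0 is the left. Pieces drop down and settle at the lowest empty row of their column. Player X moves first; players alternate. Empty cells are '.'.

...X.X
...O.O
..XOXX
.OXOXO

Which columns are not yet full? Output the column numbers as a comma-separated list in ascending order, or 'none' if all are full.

Answer: 0,1,2,4

Derivation:
col 0: top cell = '.' → open
col 1: top cell = '.' → open
col 2: top cell = '.' → open
col 3: top cell = 'X' → FULL
col 4: top cell = '.' → open
col 5: top cell = 'X' → FULL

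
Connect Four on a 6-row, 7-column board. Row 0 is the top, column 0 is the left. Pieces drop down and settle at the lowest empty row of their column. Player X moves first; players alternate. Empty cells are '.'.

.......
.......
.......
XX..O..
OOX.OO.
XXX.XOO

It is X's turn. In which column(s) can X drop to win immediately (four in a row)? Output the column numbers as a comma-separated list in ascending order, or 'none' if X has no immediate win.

col 0: drop X → no win
col 1: drop X → no win
col 2: drop X → no win
col 3: drop X → WIN!
col 4: drop X → no win
col 5: drop X → no win
col 6: drop X → no win

Answer: 3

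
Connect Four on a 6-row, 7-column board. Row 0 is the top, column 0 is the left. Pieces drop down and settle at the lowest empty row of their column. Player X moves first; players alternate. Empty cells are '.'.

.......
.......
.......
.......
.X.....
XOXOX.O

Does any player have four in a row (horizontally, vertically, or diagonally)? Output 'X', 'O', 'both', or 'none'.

none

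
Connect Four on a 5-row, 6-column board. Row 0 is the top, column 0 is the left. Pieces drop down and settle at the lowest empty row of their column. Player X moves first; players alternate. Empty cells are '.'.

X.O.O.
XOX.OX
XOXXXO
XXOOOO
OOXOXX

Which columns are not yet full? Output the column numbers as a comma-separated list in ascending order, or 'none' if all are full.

Answer: 1,3,5

Derivation:
col 0: top cell = 'X' → FULL
col 1: top cell = '.' → open
col 2: top cell = 'O' → FULL
col 3: top cell = '.' → open
col 4: top cell = 'O' → FULL
col 5: top cell = '.' → open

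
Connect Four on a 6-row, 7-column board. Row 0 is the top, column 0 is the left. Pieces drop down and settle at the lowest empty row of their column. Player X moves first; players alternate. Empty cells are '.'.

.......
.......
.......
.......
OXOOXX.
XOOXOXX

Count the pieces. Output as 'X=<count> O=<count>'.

X=7 O=6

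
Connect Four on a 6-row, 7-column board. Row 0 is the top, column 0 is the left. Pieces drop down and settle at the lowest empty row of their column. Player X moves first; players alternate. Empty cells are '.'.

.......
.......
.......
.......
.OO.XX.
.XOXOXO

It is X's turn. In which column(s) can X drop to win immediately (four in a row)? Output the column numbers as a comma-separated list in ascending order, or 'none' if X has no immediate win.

col 0: drop X → no win
col 1: drop X → no win
col 2: drop X → no win
col 3: drop X → no win
col 4: drop X → no win
col 5: drop X → no win
col 6: drop X → no win

Answer: none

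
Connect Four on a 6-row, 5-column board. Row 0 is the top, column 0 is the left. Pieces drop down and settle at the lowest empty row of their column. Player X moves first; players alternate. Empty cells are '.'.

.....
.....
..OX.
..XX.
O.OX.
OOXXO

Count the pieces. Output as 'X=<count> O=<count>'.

X=6 O=6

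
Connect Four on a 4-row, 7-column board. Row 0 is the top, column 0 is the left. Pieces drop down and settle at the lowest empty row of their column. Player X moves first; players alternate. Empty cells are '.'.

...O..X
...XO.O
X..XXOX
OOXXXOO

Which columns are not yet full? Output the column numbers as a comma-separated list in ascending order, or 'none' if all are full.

col 0: top cell = '.' → open
col 1: top cell = '.' → open
col 2: top cell = '.' → open
col 3: top cell = 'O' → FULL
col 4: top cell = '.' → open
col 5: top cell = '.' → open
col 6: top cell = 'X' → FULL

Answer: 0,1,2,4,5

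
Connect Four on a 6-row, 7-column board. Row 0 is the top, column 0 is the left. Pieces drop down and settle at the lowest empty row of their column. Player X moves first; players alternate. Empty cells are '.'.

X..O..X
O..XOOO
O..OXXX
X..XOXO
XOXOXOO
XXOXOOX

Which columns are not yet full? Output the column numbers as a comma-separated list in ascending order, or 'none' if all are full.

Answer: 1,2,4,5

Derivation:
col 0: top cell = 'X' → FULL
col 1: top cell = '.' → open
col 2: top cell = '.' → open
col 3: top cell = 'O' → FULL
col 4: top cell = '.' → open
col 5: top cell = '.' → open
col 6: top cell = 'X' → FULL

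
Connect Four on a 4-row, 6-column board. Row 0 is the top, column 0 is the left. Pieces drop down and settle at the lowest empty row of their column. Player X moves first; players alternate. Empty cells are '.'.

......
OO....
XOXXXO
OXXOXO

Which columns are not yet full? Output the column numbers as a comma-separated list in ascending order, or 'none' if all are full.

Answer: 0,1,2,3,4,5

Derivation:
col 0: top cell = '.' → open
col 1: top cell = '.' → open
col 2: top cell = '.' → open
col 3: top cell = '.' → open
col 4: top cell = '.' → open
col 5: top cell = '.' → open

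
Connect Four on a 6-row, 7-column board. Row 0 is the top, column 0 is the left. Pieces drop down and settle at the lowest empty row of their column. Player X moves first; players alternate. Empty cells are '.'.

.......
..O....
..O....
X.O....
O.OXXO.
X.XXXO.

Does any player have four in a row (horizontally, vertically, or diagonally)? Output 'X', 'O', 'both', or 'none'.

O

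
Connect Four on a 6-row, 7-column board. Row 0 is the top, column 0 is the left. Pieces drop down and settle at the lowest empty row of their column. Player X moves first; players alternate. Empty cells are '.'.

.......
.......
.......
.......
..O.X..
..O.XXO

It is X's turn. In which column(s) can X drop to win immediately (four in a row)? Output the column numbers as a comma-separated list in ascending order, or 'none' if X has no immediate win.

col 0: drop X → no win
col 1: drop X → no win
col 2: drop X → no win
col 3: drop X → no win
col 4: drop X → no win
col 5: drop X → no win
col 6: drop X → no win

Answer: none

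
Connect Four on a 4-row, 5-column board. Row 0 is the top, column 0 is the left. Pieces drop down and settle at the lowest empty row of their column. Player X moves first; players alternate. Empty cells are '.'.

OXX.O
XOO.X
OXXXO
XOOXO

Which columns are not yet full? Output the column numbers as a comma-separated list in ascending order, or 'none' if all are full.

Answer: 3

Derivation:
col 0: top cell = 'O' → FULL
col 1: top cell = 'X' → FULL
col 2: top cell = 'X' → FULL
col 3: top cell = '.' → open
col 4: top cell = 'O' → FULL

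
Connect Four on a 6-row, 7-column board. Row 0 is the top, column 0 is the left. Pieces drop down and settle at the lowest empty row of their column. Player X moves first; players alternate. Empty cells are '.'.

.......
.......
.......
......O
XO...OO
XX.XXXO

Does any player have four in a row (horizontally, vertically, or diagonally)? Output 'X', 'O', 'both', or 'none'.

none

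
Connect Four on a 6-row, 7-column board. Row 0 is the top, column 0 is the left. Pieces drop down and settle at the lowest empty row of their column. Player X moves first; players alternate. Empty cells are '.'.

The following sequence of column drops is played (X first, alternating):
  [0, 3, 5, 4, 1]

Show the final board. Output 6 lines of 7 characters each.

Move 1: X drops in col 0, lands at row 5
Move 2: O drops in col 3, lands at row 5
Move 3: X drops in col 5, lands at row 5
Move 4: O drops in col 4, lands at row 5
Move 5: X drops in col 1, lands at row 5

Answer: .......
.......
.......
.......
.......
XX.OOX.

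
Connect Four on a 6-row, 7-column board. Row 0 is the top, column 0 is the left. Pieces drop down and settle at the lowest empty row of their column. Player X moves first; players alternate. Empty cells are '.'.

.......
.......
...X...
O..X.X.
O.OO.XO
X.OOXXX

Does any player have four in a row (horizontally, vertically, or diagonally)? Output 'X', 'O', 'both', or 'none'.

none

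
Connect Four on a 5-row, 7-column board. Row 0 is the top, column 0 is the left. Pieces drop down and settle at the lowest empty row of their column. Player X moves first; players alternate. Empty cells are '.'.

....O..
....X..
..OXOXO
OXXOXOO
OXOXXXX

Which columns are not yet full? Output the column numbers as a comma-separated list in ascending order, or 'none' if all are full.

col 0: top cell = '.' → open
col 1: top cell = '.' → open
col 2: top cell = '.' → open
col 3: top cell = '.' → open
col 4: top cell = 'O' → FULL
col 5: top cell = '.' → open
col 6: top cell = '.' → open

Answer: 0,1,2,3,5,6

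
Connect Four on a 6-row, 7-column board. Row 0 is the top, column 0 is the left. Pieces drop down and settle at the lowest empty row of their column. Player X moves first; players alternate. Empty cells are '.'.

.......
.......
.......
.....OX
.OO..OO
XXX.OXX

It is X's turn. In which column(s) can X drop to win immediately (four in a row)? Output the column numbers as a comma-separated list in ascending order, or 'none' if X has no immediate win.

col 0: drop X → no win
col 1: drop X → no win
col 2: drop X → no win
col 3: drop X → WIN!
col 4: drop X → no win
col 5: drop X → no win
col 6: drop X → no win

Answer: 3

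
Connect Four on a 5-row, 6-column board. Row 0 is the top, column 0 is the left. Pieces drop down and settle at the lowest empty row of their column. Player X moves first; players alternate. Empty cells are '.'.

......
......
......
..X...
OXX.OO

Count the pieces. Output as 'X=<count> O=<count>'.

X=3 O=3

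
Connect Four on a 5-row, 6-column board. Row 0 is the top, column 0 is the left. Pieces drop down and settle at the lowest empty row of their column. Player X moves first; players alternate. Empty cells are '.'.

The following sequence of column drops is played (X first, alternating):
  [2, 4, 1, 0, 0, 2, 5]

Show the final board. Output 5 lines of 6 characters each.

Move 1: X drops in col 2, lands at row 4
Move 2: O drops in col 4, lands at row 4
Move 3: X drops in col 1, lands at row 4
Move 4: O drops in col 0, lands at row 4
Move 5: X drops in col 0, lands at row 3
Move 6: O drops in col 2, lands at row 3
Move 7: X drops in col 5, lands at row 4

Answer: ......
......
......
X.O...
OXX.OX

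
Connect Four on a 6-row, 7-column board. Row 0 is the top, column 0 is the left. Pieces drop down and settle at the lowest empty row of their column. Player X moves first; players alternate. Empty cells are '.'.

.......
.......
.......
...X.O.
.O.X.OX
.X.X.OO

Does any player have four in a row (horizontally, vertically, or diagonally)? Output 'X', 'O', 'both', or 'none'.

none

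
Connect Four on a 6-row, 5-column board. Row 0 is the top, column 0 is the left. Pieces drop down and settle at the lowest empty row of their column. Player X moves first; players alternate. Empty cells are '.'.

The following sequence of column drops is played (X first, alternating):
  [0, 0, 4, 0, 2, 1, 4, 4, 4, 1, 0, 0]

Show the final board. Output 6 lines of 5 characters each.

Move 1: X drops in col 0, lands at row 5
Move 2: O drops in col 0, lands at row 4
Move 3: X drops in col 4, lands at row 5
Move 4: O drops in col 0, lands at row 3
Move 5: X drops in col 2, lands at row 5
Move 6: O drops in col 1, lands at row 5
Move 7: X drops in col 4, lands at row 4
Move 8: O drops in col 4, lands at row 3
Move 9: X drops in col 4, lands at row 2
Move 10: O drops in col 1, lands at row 4
Move 11: X drops in col 0, lands at row 2
Move 12: O drops in col 0, lands at row 1

Answer: .....
O....
X...X
O...O
OO..X
XOX.X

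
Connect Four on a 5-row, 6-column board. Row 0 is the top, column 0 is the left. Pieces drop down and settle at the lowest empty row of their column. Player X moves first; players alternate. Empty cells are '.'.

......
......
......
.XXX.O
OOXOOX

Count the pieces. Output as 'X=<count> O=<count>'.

X=5 O=5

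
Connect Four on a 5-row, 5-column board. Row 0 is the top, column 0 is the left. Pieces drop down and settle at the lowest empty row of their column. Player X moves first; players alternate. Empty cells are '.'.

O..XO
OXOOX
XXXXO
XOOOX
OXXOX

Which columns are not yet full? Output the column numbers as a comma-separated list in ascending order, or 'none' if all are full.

col 0: top cell = 'O' → FULL
col 1: top cell = '.' → open
col 2: top cell = '.' → open
col 3: top cell = 'X' → FULL
col 4: top cell = 'O' → FULL

Answer: 1,2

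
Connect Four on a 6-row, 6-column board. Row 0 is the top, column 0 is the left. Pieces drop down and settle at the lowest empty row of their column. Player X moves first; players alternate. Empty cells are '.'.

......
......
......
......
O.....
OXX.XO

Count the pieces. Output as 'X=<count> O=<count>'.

X=3 O=3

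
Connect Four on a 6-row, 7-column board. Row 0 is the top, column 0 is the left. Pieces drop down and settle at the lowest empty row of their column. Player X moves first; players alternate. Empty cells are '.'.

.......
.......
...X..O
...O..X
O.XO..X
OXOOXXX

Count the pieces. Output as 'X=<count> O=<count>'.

X=8 O=7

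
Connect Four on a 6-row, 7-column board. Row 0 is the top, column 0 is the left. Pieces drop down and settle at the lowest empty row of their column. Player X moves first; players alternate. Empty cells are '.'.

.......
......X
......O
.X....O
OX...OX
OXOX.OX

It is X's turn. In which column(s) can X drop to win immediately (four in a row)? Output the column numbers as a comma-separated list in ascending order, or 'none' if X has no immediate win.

col 0: drop X → no win
col 1: drop X → WIN!
col 2: drop X → no win
col 3: drop X → no win
col 4: drop X → no win
col 5: drop X → no win
col 6: drop X → no win

Answer: 1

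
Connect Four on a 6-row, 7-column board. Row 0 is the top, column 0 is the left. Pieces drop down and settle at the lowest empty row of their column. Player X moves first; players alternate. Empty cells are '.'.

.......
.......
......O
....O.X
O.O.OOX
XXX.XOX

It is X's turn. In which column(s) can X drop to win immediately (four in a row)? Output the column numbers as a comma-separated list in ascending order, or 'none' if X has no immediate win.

Answer: 3

Derivation:
col 0: drop X → no win
col 1: drop X → no win
col 2: drop X → no win
col 3: drop X → WIN!
col 4: drop X → no win
col 5: drop X → no win
col 6: drop X → no win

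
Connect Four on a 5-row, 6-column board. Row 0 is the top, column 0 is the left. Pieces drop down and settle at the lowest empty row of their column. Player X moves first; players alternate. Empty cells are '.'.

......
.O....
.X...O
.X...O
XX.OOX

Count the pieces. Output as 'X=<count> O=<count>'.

X=5 O=5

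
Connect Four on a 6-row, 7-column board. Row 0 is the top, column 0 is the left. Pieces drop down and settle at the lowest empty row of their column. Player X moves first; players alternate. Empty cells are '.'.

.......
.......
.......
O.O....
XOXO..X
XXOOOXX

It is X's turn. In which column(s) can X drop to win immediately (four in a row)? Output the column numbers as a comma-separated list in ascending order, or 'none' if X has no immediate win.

col 0: drop X → no win
col 1: drop X → no win
col 2: drop X → no win
col 3: drop X → no win
col 4: drop X → no win
col 5: drop X → no win
col 6: drop X → no win

Answer: none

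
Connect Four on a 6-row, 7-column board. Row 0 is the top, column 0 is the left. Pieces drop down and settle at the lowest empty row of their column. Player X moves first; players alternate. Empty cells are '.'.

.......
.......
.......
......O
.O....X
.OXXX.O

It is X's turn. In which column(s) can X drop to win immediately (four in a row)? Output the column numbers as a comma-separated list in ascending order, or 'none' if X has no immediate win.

Answer: 5

Derivation:
col 0: drop X → no win
col 1: drop X → no win
col 2: drop X → no win
col 3: drop X → no win
col 4: drop X → no win
col 5: drop X → WIN!
col 6: drop X → no win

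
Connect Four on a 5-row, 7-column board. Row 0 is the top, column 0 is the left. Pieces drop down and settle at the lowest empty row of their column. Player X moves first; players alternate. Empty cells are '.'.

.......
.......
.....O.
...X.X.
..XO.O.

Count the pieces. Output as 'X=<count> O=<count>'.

X=3 O=3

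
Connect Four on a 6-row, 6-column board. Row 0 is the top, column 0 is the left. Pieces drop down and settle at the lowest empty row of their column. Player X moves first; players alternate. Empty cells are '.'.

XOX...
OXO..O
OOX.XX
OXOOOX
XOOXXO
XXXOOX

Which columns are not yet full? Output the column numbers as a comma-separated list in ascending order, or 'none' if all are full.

Answer: 3,4,5

Derivation:
col 0: top cell = 'X' → FULL
col 1: top cell = 'O' → FULL
col 2: top cell = 'X' → FULL
col 3: top cell = '.' → open
col 4: top cell = '.' → open
col 5: top cell = '.' → open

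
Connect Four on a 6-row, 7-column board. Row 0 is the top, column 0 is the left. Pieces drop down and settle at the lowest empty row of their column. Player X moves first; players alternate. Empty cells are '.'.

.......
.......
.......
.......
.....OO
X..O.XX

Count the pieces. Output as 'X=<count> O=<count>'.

X=3 O=3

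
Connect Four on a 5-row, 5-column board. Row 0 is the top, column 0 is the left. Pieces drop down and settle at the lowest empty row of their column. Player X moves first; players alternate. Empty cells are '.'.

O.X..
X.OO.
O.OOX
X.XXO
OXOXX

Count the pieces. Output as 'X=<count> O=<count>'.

X=9 O=9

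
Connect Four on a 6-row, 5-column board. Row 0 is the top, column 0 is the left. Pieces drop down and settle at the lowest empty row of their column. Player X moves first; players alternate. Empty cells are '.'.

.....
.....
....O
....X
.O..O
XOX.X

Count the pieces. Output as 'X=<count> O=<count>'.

X=4 O=4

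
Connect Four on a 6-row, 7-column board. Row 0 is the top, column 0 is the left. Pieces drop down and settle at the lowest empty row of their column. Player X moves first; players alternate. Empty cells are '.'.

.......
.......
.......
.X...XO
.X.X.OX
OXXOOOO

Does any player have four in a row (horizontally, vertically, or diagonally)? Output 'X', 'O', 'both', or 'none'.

O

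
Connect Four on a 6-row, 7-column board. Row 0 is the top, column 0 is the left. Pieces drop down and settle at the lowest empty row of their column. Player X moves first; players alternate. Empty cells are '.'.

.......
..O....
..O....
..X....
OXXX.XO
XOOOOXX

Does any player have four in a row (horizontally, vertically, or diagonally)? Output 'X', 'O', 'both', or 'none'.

O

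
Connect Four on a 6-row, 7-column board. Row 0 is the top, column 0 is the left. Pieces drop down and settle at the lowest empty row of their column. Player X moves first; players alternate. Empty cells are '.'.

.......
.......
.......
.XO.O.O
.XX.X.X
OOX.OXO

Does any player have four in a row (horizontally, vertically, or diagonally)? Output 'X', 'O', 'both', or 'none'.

none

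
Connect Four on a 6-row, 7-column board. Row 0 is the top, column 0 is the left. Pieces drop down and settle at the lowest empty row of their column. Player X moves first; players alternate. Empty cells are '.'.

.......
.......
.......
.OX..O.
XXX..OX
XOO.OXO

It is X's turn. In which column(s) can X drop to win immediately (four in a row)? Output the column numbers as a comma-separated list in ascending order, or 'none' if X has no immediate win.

col 0: drop X → no win
col 1: drop X → no win
col 2: drop X → no win
col 3: drop X → no win
col 4: drop X → no win
col 5: drop X → no win
col 6: drop X → no win

Answer: none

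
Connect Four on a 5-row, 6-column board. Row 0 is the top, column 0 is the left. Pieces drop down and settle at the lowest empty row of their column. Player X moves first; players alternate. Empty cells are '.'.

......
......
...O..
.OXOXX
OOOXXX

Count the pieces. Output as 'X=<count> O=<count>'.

X=6 O=6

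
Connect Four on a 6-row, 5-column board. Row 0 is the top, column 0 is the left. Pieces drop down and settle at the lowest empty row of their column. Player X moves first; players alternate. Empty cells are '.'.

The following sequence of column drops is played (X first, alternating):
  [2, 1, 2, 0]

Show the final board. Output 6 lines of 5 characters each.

Move 1: X drops in col 2, lands at row 5
Move 2: O drops in col 1, lands at row 5
Move 3: X drops in col 2, lands at row 4
Move 4: O drops in col 0, lands at row 5

Answer: .....
.....
.....
.....
..X..
OOX..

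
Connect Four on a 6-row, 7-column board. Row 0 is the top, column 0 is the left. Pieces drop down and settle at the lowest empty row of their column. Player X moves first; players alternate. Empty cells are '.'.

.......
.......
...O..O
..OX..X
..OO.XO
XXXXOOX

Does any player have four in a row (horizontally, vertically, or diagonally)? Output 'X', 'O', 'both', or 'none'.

X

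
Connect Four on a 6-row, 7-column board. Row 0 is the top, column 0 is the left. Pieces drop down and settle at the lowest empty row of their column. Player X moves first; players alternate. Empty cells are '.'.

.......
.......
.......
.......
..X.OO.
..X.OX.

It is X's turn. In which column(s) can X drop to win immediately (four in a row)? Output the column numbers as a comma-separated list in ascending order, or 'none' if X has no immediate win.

col 0: drop X → no win
col 1: drop X → no win
col 2: drop X → no win
col 3: drop X → no win
col 4: drop X → no win
col 5: drop X → no win
col 6: drop X → no win

Answer: none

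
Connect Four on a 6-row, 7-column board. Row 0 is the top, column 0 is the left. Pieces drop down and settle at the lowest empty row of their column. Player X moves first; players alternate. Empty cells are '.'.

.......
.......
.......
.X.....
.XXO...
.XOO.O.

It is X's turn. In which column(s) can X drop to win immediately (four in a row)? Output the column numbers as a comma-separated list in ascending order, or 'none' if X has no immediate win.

Answer: 1

Derivation:
col 0: drop X → no win
col 1: drop X → WIN!
col 2: drop X → no win
col 3: drop X → no win
col 4: drop X → no win
col 5: drop X → no win
col 6: drop X → no win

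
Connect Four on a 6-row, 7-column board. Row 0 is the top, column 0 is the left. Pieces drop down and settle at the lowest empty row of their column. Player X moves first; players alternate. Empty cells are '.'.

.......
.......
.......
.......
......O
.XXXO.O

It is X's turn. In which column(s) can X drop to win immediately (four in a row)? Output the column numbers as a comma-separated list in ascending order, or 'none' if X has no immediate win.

Answer: 0

Derivation:
col 0: drop X → WIN!
col 1: drop X → no win
col 2: drop X → no win
col 3: drop X → no win
col 4: drop X → no win
col 5: drop X → no win
col 6: drop X → no win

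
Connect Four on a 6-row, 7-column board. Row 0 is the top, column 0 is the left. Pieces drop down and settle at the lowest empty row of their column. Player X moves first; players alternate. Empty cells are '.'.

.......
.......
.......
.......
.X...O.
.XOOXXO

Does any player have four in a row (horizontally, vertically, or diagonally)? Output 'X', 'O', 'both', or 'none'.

none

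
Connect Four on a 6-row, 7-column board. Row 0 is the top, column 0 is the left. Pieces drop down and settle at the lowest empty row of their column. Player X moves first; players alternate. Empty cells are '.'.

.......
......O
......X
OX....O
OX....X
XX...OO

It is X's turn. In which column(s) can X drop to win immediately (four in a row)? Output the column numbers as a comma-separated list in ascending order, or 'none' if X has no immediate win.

Answer: 1

Derivation:
col 0: drop X → no win
col 1: drop X → WIN!
col 2: drop X → no win
col 3: drop X → no win
col 4: drop X → no win
col 5: drop X → no win
col 6: drop X → no win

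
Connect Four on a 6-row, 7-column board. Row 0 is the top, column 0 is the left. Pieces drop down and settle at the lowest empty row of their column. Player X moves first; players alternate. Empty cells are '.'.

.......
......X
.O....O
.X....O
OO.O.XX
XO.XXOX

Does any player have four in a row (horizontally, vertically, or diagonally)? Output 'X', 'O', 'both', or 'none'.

none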